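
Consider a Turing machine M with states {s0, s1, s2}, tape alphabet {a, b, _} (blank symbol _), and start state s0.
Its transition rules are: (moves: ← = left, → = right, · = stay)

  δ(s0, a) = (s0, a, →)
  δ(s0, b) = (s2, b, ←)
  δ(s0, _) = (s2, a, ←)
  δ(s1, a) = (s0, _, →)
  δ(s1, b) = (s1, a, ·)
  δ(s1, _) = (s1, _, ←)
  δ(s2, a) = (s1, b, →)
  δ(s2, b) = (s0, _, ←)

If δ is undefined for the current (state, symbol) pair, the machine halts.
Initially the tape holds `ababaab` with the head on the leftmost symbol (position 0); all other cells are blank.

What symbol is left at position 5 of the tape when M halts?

state=s0 head=0 tape=[a]babaab_   (s0,a)→(s0,a,→)
state=s0 head=1 tape=a[b]abaab_   (s0,b)→(s2,b,←)
state=s2 head=0 tape=[a]babaab_   (s2,a)→(s1,b,→)
state=s1 head=1 tape=b[b]abaab_   (s1,b)→(s1,a,·)
state=s1 head=1 tape=b[a]abaab_   (s1,a)→(s0,_,→)
state=s0 head=2 tape=b_[a]baab_   (s0,a)→(s0,a,→)
state=s0 head=3 tape=b_a[b]aab_   (s0,b)→(s2,b,←)
state=s2 head=2 tape=b_[a]baab_   (s2,a)→(s1,b,→)
state=s1 head=3 tape=b_b[b]aab_   (s1,b)→(s1,a,·)
state=s1 head=3 tape=b_b[a]aab_   (s1,a)→(s0,_,→)
state=s0 head=4 tape=b_b_[a]ab_   (s0,a)→(s0,a,→)
state=s0 head=5 tape=b_b_a[a]b_   (s0,a)→(s0,a,→)
state=s0 head=6 tape=b_b_aa[b]_   (s0,b)→(s2,b,←)
state=s2 head=5 tape=b_b_a[a]b_   (s2,a)→(s1,b,→)
state=s1 head=6 tape=b_b_ab[b]_   (s1,b)→(s1,a,·)
state=s1 head=6 tape=b_b_ab[a]_   (s1,a)→(s0,_,→)
state=s0 head=7 tape=b_b_ab_[_]   (s0,_)→(s2,a,←)
state=s2 head=6 tape=b_b_ab[_]a
Cell 5 holds b when M halts.

b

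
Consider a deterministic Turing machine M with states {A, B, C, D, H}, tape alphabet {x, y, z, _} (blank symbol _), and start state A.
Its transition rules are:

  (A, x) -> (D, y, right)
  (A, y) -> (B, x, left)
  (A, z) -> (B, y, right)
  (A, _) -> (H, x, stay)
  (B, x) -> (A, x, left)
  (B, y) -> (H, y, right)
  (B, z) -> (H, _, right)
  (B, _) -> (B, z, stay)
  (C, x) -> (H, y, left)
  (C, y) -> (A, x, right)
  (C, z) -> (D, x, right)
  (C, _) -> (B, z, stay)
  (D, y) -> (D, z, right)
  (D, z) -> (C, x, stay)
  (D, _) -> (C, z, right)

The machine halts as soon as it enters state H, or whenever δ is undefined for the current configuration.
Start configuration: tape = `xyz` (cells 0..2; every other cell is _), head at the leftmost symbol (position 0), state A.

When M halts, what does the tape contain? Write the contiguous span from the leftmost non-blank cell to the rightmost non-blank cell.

state=A head=0 tape=[x]yz   (A,x)→(D,y,right)
state=D head=1 tape=y[y]z   (D,y)→(D,z,right)
state=D head=2 tape=yz[z]   (D,z)→(C,x,stay)
state=C head=2 tape=yz[x]   (C,x)→(H,y,left)
state=H head=1 tape=y[z]y
The non-blank tape span at halt is yzy.

yzy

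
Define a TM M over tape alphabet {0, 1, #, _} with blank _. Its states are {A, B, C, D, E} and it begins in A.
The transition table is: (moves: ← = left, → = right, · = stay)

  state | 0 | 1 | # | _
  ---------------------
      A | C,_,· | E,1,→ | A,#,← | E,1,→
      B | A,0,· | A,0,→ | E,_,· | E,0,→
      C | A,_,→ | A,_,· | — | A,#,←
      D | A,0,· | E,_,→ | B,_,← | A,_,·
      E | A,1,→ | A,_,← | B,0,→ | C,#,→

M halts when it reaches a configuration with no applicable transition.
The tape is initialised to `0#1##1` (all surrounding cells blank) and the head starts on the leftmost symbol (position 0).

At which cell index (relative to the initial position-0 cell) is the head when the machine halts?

8

state=A head=0 tape=_[0]#1##1___   (A,0)→(C,_,·)
state=C head=0 tape=_[_]#1##1___   (C,_)→(A,#,←)
state=A head=-1 tape=[_]##1##1___   (A,_)→(E,1,→)
state=E head=0 tape=1[#]#1##1___   (E,#)→(B,0,→)
state=B head=1 tape=10[#]1##1___   (B,#)→(E,_,·)
state=E head=1 tape=10[_]1##1___   (E,_)→(C,#,→)
state=C head=2 tape=10#[1]##1___   (C,1)→(A,_,·)
state=A head=2 tape=10#[_]##1___   (A,_)→(E,1,→)
state=E head=3 tape=10#1[#]#1___   (E,#)→(B,0,→)
state=B head=4 tape=10#10[#]1___   (B,#)→(E,_,·)
state=E head=4 tape=10#10[_]1___   (E,_)→(C,#,→)
state=C head=5 tape=10#10#[1]___   (C,1)→(A,_,·)
state=A head=5 tape=10#10#[_]___   (A,_)→(E,1,→)
state=E head=6 tape=10#10#1[_]__   (E,_)→(C,#,→)
state=C head=7 tape=10#10#1#[_]_   (C,_)→(A,#,←)
state=A head=6 tape=10#10#1[#]#_   (A,#)→(A,#,←)
state=A head=5 tape=10#10#[1]##_   (A,1)→(E,1,→)
state=E head=6 tape=10#10#1[#]#_   (E,#)→(B,0,→)
state=B head=7 tape=10#10#10[#]_   (B,#)→(E,_,·)
state=E head=7 tape=10#10#10[_]_   (E,_)→(C,#,→)
state=C head=8 tape=10#10#10#[_]   (C,_)→(A,#,←)
state=A head=7 tape=10#10#10[#]#   (A,#)→(A,#,←)
state=A head=6 tape=10#10#1[0]##   (A,0)→(C,_,·)
state=C head=6 tape=10#10#1[_]##   (C,_)→(A,#,←)
state=A head=5 tape=10#10#[1]###   (A,1)→(E,1,→)
state=E head=6 tape=10#10#1[#]##   (E,#)→(B,0,→)
state=B head=7 tape=10#10#10[#]#   (B,#)→(E,_,·)
state=E head=7 tape=10#10#10[_]#   (E,_)→(C,#,→)
state=C head=8 tape=10#10#10#[#]
At halt the head is at cell 8.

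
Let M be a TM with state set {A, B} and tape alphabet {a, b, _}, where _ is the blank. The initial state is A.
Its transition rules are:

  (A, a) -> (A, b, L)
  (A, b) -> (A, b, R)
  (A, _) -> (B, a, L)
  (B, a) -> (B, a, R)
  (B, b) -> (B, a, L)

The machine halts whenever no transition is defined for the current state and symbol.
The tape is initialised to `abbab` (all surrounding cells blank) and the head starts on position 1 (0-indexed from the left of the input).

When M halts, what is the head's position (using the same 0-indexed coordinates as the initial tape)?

state=A head=1 tape=a[b]bab__   (A,b)→(A,b,R)
state=A head=2 tape=ab[b]ab__   (A,b)→(A,b,R)
state=A head=3 tape=abb[a]b__   (A,a)→(A,b,L)
state=A head=2 tape=ab[b]bb__   (A,b)→(A,b,R)
state=A head=3 tape=abb[b]b__   (A,b)→(A,b,R)
state=A head=4 tape=abbb[b]__   (A,b)→(A,b,R)
state=A head=5 tape=abbbb[_]_   (A,_)→(B,a,L)
state=B head=4 tape=abbb[b]a_   (B,b)→(B,a,L)
state=B head=3 tape=abb[b]aa_   (B,b)→(B,a,L)
state=B head=2 tape=ab[b]aaa_   (B,b)→(B,a,L)
state=B head=1 tape=a[b]aaaa_   (B,b)→(B,a,L)
state=B head=0 tape=[a]aaaaa_   (B,a)→(B,a,R)
state=B head=1 tape=a[a]aaaa_   (B,a)→(B,a,R)
state=B head=2 tape=aa[a]aaa_   (B,a)→(B,a,R)
state=B head=3 tape=aaa[a]aa_   (B,a)→(B,a,R)
state=B head=4 tape=aaaa[a]a_   (B,a)→(B,a,R)
state=B head=5 tape=aaaaa[a]_   (B,a)→(B,a,R)
state=B head=6 tape=aaaaaa[_]
At halt the head is at cell 6.

6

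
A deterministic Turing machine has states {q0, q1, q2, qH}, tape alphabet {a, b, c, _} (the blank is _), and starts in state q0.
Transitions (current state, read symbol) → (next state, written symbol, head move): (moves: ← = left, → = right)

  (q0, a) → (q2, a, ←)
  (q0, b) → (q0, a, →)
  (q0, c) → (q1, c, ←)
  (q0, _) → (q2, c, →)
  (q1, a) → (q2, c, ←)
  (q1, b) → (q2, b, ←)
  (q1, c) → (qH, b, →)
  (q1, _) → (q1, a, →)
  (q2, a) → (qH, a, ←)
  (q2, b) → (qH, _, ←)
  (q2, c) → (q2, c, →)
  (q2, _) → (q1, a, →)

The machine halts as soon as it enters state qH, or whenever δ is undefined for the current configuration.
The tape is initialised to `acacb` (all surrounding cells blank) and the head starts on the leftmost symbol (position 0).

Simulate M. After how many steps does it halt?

4

state=q0 head=0 tape=__[a]cacb   (q0,a)→(q2,a,←)
state=q2 head=-1 tape=_[_]acacb   (q2,_)→(q1,a,→)
state=q1 head=0 tape=_a[a]cacb   (q1,a)→(q2,c,←)
state=q2 head=-1 tape=_[a]ccacb   (q2,a)→(qH,a,←)
state=qH head=-2 tape=[_]accacb
M halts after 4 transitions.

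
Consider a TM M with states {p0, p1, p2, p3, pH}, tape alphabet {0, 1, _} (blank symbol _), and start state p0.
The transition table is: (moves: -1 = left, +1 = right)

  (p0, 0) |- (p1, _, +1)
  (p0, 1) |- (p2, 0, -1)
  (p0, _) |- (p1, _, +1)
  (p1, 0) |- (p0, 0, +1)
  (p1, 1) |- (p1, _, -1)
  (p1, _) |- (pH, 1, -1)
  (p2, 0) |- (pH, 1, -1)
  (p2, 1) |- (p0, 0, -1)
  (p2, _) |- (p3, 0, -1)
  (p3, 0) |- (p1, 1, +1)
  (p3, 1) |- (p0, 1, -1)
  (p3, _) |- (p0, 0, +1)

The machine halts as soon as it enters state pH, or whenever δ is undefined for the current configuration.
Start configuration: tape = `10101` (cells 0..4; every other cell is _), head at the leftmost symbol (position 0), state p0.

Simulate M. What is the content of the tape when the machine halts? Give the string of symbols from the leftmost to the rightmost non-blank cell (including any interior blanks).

0_01_01

p0 | __[1]0101   read 1 → write 0, move -1, go to p2
p2 | _[_]00101   read _ → write 0, move -1, go to p3
p3 | [_]000101   read _ → write 0, move +1, go to p0
p0 | 0[0]00101   read 0 → write _, move +1, go to p1
p1 | 0_[0]0101   read 0 → write 0, move +1, go to p0
p0 | 0_0[0]101   read 0 → write _, move +1, go to p1
p1 | 0_0_[1]01   read 1 → write _, move -1, go to p1
p1 | 0_0[_]_01   read _ → write 1, move -1, go to pH
pH | 0_[0]1_01
The non-blank tape span at halt is 0_01_01.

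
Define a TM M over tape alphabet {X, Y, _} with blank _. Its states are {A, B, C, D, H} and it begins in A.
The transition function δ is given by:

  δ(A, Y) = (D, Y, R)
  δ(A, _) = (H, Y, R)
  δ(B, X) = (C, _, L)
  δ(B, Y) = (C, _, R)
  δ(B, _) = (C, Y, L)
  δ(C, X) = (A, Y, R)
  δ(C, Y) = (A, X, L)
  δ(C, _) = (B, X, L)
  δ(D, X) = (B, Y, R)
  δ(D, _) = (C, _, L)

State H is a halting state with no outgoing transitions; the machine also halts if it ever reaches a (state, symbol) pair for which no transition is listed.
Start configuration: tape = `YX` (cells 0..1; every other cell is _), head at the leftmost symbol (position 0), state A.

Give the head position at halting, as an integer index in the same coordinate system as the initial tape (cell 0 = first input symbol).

A | [Y]X____   read Y → write Y, move R, go to D
D | Y[X]____   read X → write Y, move R, go to B
B | YY[_]___   read _ → write Y, move L, go to C
C | Y[Y]Y___   read Y → write X, move L, go to A
A | [Y]XY___   read Y → write Y, move R, go to D
D | Y[X]Y___   read X → write Y, move R, go to B
B | YY[Y]___   read Y → write _, move R, go to C
C | YY_[_]__   read _ → write X, move L, go to B
B | YY[_]X__   read _ → write Y, move L, go to C
C | Y[Y]YX__   read Y → write X, move L, go to A
A | [Y]XYX__   read Y → write Y, move R, go to D
D | Y[X]YX__   read X → write Y, move R, go to B
B | YY[Y]X__   read Y → write _, move R, go to C
C | YY_[X]__   read X → write Y, move R, go to A
A | YY_Y[_]_   read _ → write Y, move R, go to H
H | YY_YY[_]
At halt the head is at cell 5.

5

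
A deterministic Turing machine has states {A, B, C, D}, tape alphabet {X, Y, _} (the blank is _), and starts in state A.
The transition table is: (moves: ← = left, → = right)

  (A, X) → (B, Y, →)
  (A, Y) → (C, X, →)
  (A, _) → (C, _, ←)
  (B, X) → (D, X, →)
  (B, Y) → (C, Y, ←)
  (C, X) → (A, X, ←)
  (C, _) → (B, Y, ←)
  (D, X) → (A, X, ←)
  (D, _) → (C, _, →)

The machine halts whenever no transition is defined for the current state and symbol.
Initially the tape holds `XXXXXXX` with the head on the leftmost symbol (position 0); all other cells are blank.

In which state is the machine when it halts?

state=A head=0 tape=[X]XXXXXX__   (A,X)→(B,Y,→)
state=B head=1 tape=Y[X]XXXXX__   (B,X)→(D,X,→)
state=D head=2 tape=YX[X]XXXX__   (D,X)→(A,X,←)
state=A head=1 tape=Y[X]XXXXX__   (A,X)→(B,Y,→)
state=B head=2 tape=YY[X]XXXX__   (B,X)→(D,X,→)
state=D head=3 tape=YYX[X]XXX__   (D,X)→(A,X,←)
state=A head=2 tape=YY[X]XXXX__   (A,X)→(B,Y,→)
state=B head=3 tape=YYY[X]XXX__   (B,X)→(D,X,→)
state=D head=4 tape=YYYX[X]XX__   (D,X)→(A,X,←)
state=A head=3 tape=YYY[X]XXX__   (A,X)→(B,Y,→)
state=B head=4 tape=YYYY[X]XX__   (B,X)→(D,X,→)
state=D head=5 tape=YYYYX[X]X__   (D,X)→(A,X,←)
state=A head=4 tape=YYYY[X]XX__   (A,X)→(B,Y,→)
state=B head=5 tape=YYYYY[X]X__   (B,X)→(D,X,→)
state=D head=6 tape=YYYYYX[X]__   (D,X)→(A,X,←)
state=A head=5 tape=YYYYY[X]X__   (A,X)→(B,Y,→)
state=B head=6 tape=YYYYYY[X]__   (B,X)→(D,X,→)
state=D head=7 tape=YYYYYYX[_]_   (D,_)→(C,_,→)
state=C head=8 tape=YYYYYYX_[_]   (C,_)→(B,Y,←)
state=B head=7 tape=YYYYYYX[_]Y
No transition is defined for (B, _); M halts in state B.

B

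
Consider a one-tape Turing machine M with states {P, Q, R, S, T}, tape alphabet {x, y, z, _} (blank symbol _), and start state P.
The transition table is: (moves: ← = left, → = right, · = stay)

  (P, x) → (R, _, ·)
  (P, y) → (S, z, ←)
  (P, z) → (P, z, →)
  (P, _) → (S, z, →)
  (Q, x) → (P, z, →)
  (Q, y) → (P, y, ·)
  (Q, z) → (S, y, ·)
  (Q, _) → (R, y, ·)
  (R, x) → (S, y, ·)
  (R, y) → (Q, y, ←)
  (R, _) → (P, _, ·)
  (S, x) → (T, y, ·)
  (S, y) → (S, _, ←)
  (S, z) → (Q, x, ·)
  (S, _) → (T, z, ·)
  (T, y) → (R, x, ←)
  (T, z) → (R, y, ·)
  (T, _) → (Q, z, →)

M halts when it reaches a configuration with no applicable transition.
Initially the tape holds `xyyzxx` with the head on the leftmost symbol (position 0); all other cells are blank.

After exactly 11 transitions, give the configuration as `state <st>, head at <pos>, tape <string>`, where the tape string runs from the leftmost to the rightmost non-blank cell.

state S, head at 3, tape zzzzxx

state=P head=0 tape=[x]yyzxx   (P,x)→(R,_,·)
state=R head=0 tape=[_]yyzxx   (R,_)→(P,_,·)
state=P head=0 tape=[_]yyzxx   (P,_)→(S,z,→)
state=S head=1 tape=z[y]yzxx   (S,y)→(S,_,←)
state=S head=0 tape=[z]_yzxx   (S,z)→(Q,x,·)
state=Q head=0 tape=[x]_yzxx   (Q,x)→(P,z,→)
state=P head=1 tape=z[_]yzxx   (P,_)→(S,z,→)
state=S head=2 tape=zz[y]zxx   (S,y)→(S,_,←)
state=S head=1 tape=z[z]_zxx   (S,z)→(Q,x,·)
state=Q head=1 tape=z[x]_zxx   (Q,x)→(P,z,→)
state=P head=2 tape=zz[_]zxx   (P,_)→(S,z,→)
state=S head=3 tape=zzz[z]xx
After 11 steps: state S, head at 3, tape zzzzxx.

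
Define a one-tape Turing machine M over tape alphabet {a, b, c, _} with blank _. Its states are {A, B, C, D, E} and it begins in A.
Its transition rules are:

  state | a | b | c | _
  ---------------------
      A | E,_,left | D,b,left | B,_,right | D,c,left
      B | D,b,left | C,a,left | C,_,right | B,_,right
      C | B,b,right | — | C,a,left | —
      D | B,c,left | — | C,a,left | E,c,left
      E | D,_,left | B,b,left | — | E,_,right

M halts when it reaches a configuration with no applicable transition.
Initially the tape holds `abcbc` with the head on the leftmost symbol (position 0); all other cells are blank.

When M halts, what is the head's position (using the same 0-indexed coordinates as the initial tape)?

A | _[a]bcbc   read a → write _, move left, go to E
E | [_]_bcbc   read _ → write _, move right, go to E
E | _[_]bcbc   read _ → write _, move right, go to E
E | __[b]cbc   read b → write b, move left, go to B
B | _[_]bcbc   read _ → write _, move right, go to B
B | __[b]cbc   read b → write a, move left, go to C
C | _[_]acbc
At halt the head is at cell 0.

0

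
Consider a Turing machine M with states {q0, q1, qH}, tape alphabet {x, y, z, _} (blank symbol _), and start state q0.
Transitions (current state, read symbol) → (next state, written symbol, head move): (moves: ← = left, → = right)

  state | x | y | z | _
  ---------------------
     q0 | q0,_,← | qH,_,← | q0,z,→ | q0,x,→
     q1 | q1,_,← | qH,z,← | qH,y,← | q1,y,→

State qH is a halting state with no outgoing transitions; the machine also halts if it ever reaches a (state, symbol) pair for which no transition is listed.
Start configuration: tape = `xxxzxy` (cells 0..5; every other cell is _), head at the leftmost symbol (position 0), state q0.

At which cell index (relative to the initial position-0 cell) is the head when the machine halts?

4

state=q0 head=0 tape=___[x]xxzxy   (q0,x)→(q0,_,←)
state=q0 head=-1 tape=__[_]_xxzxy   (q0,_)→(q0,x,→)
state=q0 head=0 tape=__x[_]xxzxy   (q0,_)→(q0,x,→)
state=q0 head=1 tape=__xx[x]xzxy   (q0,x)→(q0,_,←)
state=q0 head=0 tape=__x[x]_xzxy   (q0,x)→(q0,_,←)
state=q0 head=-1 tape=__[x]__xzxy   (q0,x)→(q0,_,←)
state=q0 head=-2 tape=_[_]___xzxy   (q0,_)→(q0,x,→)
state=q0 head=-1 tape=_x[_]__xzxy   (q0,_)→(q0,x,→)
state=q0 head=0 tape=_xx[_]_xzxy   (q0,_)→(q0,x,→)
state=q0 head=1 tape=_xxx[_]xzxy   (q0,_)→(q0,x,→)
state=q0 head=2 tape=_xxxx[x]zxy   (q0,x)→(q0,_,←)
state=q0 head=1 tape=_xxx[x]_zxy   (q0,x)→(q0,_,←)
state=q0 head=0 tape=_xx[x]__zxy   (q0,x)→(q0,_,←)
state=q0 head=-1 tape=_x[x]___zxy   (q0,x)→(q0,_,←)
state=q0 head=-2 tape=_[x]____zxy   (q0,x)→(q0,_,←)
state=q0 head=-3 tape=[_]_____zxy   (q0,_)→(q0,x,→)
state=q0 head=-2 tape=x[_]____zxy   (q0,_)→(q0,x,→)
state=q0 head=-1 tape=xx[_]___zxy   (q0,_)→(q0,x,→)
state=q0 head=0 tape=xxx[_]__zxy   (q0,_)→(q0,x,→)
state=q0 head=1 tape=xxxx[_]_zxy   (q0,_)→(q0,x,→)
state=q0 head=2 tape=xxxxx[_]zxy   (q0,_)→(q0,x,→)
state=q0 head=3 tape=xxxxxx[z]xy   (q0,z)→(q0,z,→)
state=q0 head=4 tape=xxxxxxz[x]y   (q0,x)→(q0,_,←)
state=q0 head=3 tape=xxxxxx[z]_y   (q0,z)→(q0,z,→)
state=q0 head=4 tape=xxxxxxz[_]y   (q0,_)→(q0,x,→)
state=q0 head=5 tape=xxxxxxzx[y]   (q0,y)→(qH,_,←)
state=qH head=4 tape=xxxxxxz[x]_
At halt the head is at cell 4.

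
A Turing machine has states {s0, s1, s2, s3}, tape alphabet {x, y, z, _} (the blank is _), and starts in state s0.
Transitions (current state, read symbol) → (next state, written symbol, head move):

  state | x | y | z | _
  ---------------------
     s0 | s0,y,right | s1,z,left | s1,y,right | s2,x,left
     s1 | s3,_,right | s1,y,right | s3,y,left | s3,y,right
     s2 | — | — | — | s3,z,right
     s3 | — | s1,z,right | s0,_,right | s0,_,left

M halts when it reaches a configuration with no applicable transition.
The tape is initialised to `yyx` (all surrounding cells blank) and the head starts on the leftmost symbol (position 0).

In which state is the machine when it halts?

s2

state=s0 head=0 tape=_[y]yx_   (s0,y)→(s1,z,left)
state=s1 head=-1 tape=[_]zyx_   (s1,_)→(s3,y,right)
state=s3 head=0 tape=y[z]yx_   (s3,z)→(s0,_,right)
state=s0 head=1 tape=y_[y]x_   (s0,y)→(s1,z,left)
state=s1 head=0 tape=y[_]zx_   (s1,_)→(s3,y,right)
state=s3 head=1 tape=yy[z]x_   (s3,z)→(s0,_,right)
state=s0 head=2 tape=yy_[x]_   (s0,x)→(s0,y,right)
state=s0 head=3 tape=yy_y[_]   (s0,_)→(s2,x,left)
state=s2 head=2 tape=yy_[y]x
No transition is defined for (s2, y); M halts in state s2.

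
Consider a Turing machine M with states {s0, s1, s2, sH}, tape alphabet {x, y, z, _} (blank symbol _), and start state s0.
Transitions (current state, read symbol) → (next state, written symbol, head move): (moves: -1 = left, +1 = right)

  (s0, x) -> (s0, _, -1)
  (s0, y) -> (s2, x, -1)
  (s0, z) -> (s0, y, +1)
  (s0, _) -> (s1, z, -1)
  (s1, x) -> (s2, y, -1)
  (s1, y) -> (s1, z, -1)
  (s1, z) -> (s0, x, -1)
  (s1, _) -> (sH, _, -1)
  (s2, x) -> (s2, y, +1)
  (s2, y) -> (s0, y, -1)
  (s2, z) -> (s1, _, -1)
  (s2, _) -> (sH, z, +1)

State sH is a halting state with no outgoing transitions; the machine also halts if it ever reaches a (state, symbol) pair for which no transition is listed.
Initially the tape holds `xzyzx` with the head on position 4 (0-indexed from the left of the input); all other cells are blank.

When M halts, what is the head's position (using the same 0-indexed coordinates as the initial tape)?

-3

s0 | ___xzyz[x]   read x → write _, move -1, go to s0
s0 | ___xzy[z]_   read z → write y, move +1, go to s0
s0 | ___xzyy[_]   read _ → write z, move -1, go to s1
s1 | ___xzy[y]z   read y → write z, move -1, go to s1
s1 | ___xz[y]zz   read y → write z, move -1, go to s1
s1 | ___x[z]zzz   read z → write x, move -1, go to s0
s0 | ___[x]xzzz   read x → write _, move -1, go to s0
s0 | __[_]_xzzz   read _ → write z, move -1, go to s1
s1 | _[_]z_xzzz   read _ → write _, move -1, go to sH
sH | [_]_z_xzzz
At halt the head is at cell -3.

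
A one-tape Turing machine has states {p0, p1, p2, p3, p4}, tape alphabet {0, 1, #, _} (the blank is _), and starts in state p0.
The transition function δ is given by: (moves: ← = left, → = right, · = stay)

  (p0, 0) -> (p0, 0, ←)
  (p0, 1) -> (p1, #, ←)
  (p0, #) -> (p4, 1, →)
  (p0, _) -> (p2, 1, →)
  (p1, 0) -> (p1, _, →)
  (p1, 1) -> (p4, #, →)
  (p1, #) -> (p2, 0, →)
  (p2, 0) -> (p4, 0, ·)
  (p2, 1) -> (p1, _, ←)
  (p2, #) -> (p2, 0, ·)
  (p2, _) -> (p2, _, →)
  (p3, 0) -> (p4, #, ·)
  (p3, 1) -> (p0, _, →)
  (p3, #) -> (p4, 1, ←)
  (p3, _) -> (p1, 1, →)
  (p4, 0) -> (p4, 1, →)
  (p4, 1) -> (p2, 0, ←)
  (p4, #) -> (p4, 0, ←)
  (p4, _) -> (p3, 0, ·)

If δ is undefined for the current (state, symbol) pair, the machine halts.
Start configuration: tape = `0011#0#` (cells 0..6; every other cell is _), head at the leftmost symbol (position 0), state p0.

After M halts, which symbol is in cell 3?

0

p0 | __[0]011#0#   read 0 → write 0, move ←, go to p0
p0 | _[_]0011#0#   read _ → write 1, move →, go to p2
p2 | _1[0]011#0#   read 0 → write 0, move ·, go to p4
p4 | _1[0]011#0#   read 0 → write 1, move →, go to p4
p4 | _11[0]11#0#   read 0 → write 1, move →, go to p4
p4 | _111[1]1#0#   read 1 → write 0, move ←, go to p2
p2 | _11[1]01#0#   read 1 → write _, move ←, go to p1
p1 | _1[1]_01#0#   read 1 → write #, move →, go to p4
p4 | _1#[_]01#0#   read _ → write 0, move ·, go to p3
p3 | _1#[0]01#0#   read 0 → write #, move ·, go to p4
p4 | _1#[#]01#0#   read # → write 0, move ←, go to p4
p4 | _1[#]001#0#   read # → write 0, move ←, go to p4
p4 | _[1]0001#0#   read 1 → write 0, move ←, go to p2
p2 | [_]00001#0#   read _ → write _, move →, go to p2
p2 | _[0]0001#0#   read 0 → write 0, move ·, go to p4
p4 | _[0]0001#0#   read 0 → write 1, move →, go to p4
p4 | _1[0]001#0#   read 0 → write 1, move →, go to p4
p4 | _11[0]01#0#   read 0 → write 1, move →, go to p4
p4 | _111[0]1#0#   read 0 → write 1, move →, go to p4
p4 | _1111[1]#0#   read 1 → write 0, move ←, go to p2
p2 | _111[1]0#0#   read 1 → write _, move ←, go to p1
p1 | _11[1]_0#0#   read 1 → write #, move →, go to p4
p4 | _11#[_]0#0#   read _ → write 0, move ·, go to p3
p3 | _11#[0]0#0#   read 0 → write #, move ·, go to p4
p4 | _11#[#]0#0#   read # → write 0, move ←, go to p4
p4 | _11[#]00#0#   read # → write 0, move ←, go to p4
p4 | _1[1]000#0#   read 1 → write 0, move ←, go to p2
p2 | _[1]0000#0#   read 1 → write _, move ←, go to p1
p1 | [_]_0000#0#
Cell 3 holds 0 when M halts.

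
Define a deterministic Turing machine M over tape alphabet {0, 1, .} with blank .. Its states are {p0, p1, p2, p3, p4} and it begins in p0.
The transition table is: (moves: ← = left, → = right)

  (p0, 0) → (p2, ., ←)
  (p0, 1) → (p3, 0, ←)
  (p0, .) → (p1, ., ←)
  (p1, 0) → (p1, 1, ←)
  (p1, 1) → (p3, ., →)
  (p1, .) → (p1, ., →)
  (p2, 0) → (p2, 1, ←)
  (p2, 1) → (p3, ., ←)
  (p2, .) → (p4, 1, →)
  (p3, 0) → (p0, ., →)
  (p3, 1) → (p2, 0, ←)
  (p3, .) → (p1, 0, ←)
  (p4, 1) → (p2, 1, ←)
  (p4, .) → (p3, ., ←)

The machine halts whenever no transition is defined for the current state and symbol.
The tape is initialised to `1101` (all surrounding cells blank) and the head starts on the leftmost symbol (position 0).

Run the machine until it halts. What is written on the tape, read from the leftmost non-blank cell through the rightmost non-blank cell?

p0 | ..[1]101   read 1 → write 0, move ←, go to p3
p3 | .[.]0101   read . → write 0, move ←, go to p1
p1 | [.]00101   read . → write ., move →, go to p1
p1 | .[0]0101   read 0 → write 1, move ←, go to p1
p1 | [.]10101   read . → write ., move →, go to p1
p1 | .[1]0101   read 1 → write ., move →, go to p3
p3 | ..[0]101   read 0 → write ., move →, go to p0
p0 | ...[1]01   read 1 → write 0, move ←, go to p3
p3 | ..[.]001   read . → write 0, move ←, go to p1
p1 | .[.]0001   read . → write ., move →, go to p1
p1 | ..[0]001   read 0 → write 1, move ←, go to p1
p1 | .[.]1001   read . → write ., move →, go to p1
p1 | ..[1]001   read 1 → write ., move →, go to p3
p3 | ...[0]01   read 0 → write ., move →, go to p0
p0 | ....[0]1   read 0 → write ., move ←, go to p2
p2 | ...[.].1   read . → write 1, move →, go to p4
p4 | ...1[.]1   read . → write ., move ←, go to p3
p3 | ...[1].1   read 1 → write 0, move ←, go to p2
p2 | ..[.]0.1   read . → write 1, move →, go to p4
p4 | ..1[0].1
The non-blank tape span at halt is 10.1.

10.1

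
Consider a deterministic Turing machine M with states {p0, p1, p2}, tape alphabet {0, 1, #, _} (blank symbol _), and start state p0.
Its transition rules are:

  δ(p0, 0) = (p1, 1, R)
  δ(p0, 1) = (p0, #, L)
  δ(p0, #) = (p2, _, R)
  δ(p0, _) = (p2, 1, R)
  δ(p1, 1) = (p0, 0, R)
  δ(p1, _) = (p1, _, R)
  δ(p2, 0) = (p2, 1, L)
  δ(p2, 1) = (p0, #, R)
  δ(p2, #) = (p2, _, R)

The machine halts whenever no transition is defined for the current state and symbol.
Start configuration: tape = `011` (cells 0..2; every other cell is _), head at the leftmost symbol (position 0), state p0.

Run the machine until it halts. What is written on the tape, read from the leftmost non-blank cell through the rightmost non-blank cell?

state=p0 head=0 tape=[0]11   (p0,0)→(p1,1,R)
state=p1 head=1 tape=1[1]1   (p1,1)→(p0,0,R)
state=p0 head=2 tape=10[1]   (p0,1)→(p0,#,L)
state=p0 head=1 tape=1[0]#   (p0,0)→(p1,1,R)
state=p1 head=2 tape=11[#]
The non-blank tape span at halt is 11#.

11#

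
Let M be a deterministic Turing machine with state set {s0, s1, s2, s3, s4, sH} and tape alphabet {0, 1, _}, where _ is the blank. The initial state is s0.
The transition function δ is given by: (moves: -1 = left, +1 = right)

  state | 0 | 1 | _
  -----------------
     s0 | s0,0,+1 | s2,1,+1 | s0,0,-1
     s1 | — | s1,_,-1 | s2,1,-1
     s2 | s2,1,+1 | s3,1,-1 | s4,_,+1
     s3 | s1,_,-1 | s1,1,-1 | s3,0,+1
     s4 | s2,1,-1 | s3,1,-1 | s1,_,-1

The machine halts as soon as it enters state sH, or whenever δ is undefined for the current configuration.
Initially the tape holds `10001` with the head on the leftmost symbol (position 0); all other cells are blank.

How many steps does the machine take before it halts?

14

state=s0 head=0 tape=__[1]0001   (s0,1)→(s2,1,+1)
state=s2 head=1 tape=__1[0]001   (s2,0)→(s2,1,+1)
state=s2 head=2 tape=__11[0]01   (s2,0)→(s2,1,+1)
state=s2 head=3 tape=__111[0]1   (s2,0)→(s2,1,+1)
state=s2 head=4 tape=__1111[1]   (s2,1)→(s3,1,-1)
state=s3 head=3 tape=__111[1]1   (s3,1)→(s1,1,-1)
state=s1 head=2 tape=__11[1]11   (s1,1)→(s1,_,-1)
state=s1 head=1 tape=__1[1]_11   (s1,1)→(s1,_,-1)
state=s1 head=0 tape=__[1]__11   (s1,1)→(s1,_,-1)
state=s1 head=-1 tape=_[_]___11   (s1,_)→(s2,1,-1)
state=s2 head=-2 tape=[_]1___11   (s2,_)→(s4,_,+1)
state=s4 head=-1 tape=_[1]___11   (s4,1)→(s3,1,-1)
state=s3 head=-2 tape=[_]1___11   (s3,_)→(s3,0,+1)
state=s3 head=-1 tape=0[1]___11   (s3,1)→(s1,1,-1)
state=s1 head=-2 tape=[0]1___11
M halts after 14 transitions.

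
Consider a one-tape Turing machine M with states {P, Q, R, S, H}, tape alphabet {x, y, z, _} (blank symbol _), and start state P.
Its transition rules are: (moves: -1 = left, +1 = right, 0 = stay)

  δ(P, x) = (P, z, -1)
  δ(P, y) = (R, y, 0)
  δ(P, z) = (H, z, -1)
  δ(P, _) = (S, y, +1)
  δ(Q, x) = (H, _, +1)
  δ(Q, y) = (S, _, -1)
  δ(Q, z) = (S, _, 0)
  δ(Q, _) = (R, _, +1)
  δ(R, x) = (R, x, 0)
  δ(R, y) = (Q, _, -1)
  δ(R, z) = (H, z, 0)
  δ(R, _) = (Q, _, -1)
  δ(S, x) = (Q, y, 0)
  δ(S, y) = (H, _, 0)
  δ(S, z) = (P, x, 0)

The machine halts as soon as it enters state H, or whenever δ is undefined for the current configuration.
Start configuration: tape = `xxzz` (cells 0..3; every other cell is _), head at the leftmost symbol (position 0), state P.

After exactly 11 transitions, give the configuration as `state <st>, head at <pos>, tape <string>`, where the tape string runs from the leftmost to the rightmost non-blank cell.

state=P head=0 tape=__[x]xzz   (P,x)→(P,z,-1)
state=P head=-1 tape=_[_]zxzz   (P,_)→(S,y,+1)
state=S head=0 tape=_y[z]xzz   (S,z)→(P,x,0)
state=P head=0 tape=_y[x]xzz   (P,x)→(P,z,-1)
state=P head=-1 tape=_[y]zxzz   (P,y)→(R,y,0)
state=R head=-1 tape=_[y]zxzz   (R,y)→(Q,_,-1)
state=Q head=-2 tape=[_]_zxzz   (Q,_)→(R,_,+1)
state=R head=-1 tape=_[_]zxzz   (R,_)→(Q,_,-1)
state=Q head=-2 tape=[_]_zxzz   (Q,_)→(R,_,+1)
state=R head=-1 tape=_[_]zxzz   (R,_)→(Q,_,-1)
state=Q head=-2 tape=[_]_zxzz   (Q,_)→(R,_,+1)
state=R head=-1 tape=_[_]zxzz
After 11 steps: state R, head at -1, tape zxzz.

state R, head at -1, tape zxzz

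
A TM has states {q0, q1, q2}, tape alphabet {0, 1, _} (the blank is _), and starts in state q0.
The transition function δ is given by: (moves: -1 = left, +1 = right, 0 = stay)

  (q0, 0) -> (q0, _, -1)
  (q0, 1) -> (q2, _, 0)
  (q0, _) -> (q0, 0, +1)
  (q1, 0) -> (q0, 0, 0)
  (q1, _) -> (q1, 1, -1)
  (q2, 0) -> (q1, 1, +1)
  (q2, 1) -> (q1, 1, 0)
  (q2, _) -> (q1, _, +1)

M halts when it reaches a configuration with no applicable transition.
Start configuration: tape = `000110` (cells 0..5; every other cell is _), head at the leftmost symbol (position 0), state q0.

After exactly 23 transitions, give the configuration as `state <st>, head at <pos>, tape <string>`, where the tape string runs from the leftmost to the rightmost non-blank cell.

state q1, head at 4, tape 000000_10

state=q0 head=0 tape=___[0]00110   (q0,0)→(q0,_,-1)
state=q0 head=-1 tape=__[_]_00110   (q0,_)→(q0,0,+1)
state=q0 head=0 tape=__0[_]00110   (q0,_)→(q0,0,+1)
state=q0 head=1 tape=__00[0]0110   (q0,0)→(q0,_,-1)
state=q0 head=0 tape=__0[0]_0110   (q0,0)→(q0,_,-1)
state=q0 head=-1 tape=__[0]__0110   (q0,0)→(q0,_,-1)
state=q0 head=-2 tape=_[_]___0110   (q0,_)→(q0,0,+1)
state=q0 head=-1 tape=_0[_]__0110   (q0,_)→(q0,0,+1)
state=q0 head=0 tape=_00[_]_0110   (q0,_)→(q0,0,+1)
state=q0 head=1 tape=_000[_]0110   (q0,_)→(q0,0,+1)
state=q0 head=2 tape=_0000[0]110   (q0,0)→(q0,_,-1)
state=q0 head=1 tape=_000[0]_110   (q0,0)→(q0,_,-1)
state=q0 head=0 tape=_00[0]__110   (q0,0)→(q0,_,-1)
state=q0 head=-1 tape=_0[0]___110   (q0,0)→(q0,_,-1)
state=q0 head=-2 tape=_[0]____110   (q0,0)→(q0,_,-1)
state=q0 head=-3 tape=[_]_____110   (q0,_)→(q0,0,+1)
state=q0 head=-2 tape=0[_]____110   (q0,_)→(q0,0,+1)
state=q0 head=-1 tape=00[_]___110   (q0,_)→(q0,0,+1)
state=q0 head=0 tape=000[_]__110   (q0,_)→(q0,0,+1)
state=q0 head=1 tape=0000[_]_110   (q0,_)→(q0,0,+1)
state=q0 head=2 tape=00000[_]110   (q0,_)→(q0,0,+1)
state=q0 head=3 tape=000000[1]10   (q0,1)→(q2,_,0)
state=q2 head=3 tape=000000[_]10   (q2,_)→(q1,_,+1)
state=q1 head=4 tape=000000_[1]0
After 23 steps: state q1, head at 4, tape 000000_10.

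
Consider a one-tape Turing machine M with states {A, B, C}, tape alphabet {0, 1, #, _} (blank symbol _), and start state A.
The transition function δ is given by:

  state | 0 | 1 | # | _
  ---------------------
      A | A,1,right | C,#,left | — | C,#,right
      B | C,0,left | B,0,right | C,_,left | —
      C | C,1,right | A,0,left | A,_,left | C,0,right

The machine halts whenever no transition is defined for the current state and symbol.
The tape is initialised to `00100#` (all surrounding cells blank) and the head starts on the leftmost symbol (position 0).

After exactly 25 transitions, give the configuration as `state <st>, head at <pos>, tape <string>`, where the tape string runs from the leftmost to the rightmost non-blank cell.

A | __[0]0100#   read 0 → write 1, move right, go to A
A | __1[0]100#   read 0 → write 1, move right, go to A
A | __11[1]00#   read 1 → write #, move left, go to C
C | __1[1]#00#   read 1 → write 0, move left, go to A
A | __[1]0#00#   read 1 → write #, move left, go to C
C | _[_]#0#00#   read _ → write 0, move right, go to C
C | _0[#]0#00#   read # → write _, move left, go to A
A | _[0]_0#00#   read 0 → write 1, move right, go to A
A | _1[_]0#00#   read _ → write #, move right, go to C
C | _1#[0]#00#   read 0 → write 1, move right, go to C
C | _1#1[#]00#   read # → write _, move left, go to A
A | _1#[1]_00#   read 1 → write #, move left, go to C
C | _1[#]#_00#   read # → write _, move left, go to A
A | _[1]_#_00#   read 1 → write #, move left, go to C
C | [_]#_#_00#   read _ → write 0, move right, go to C
C | 0[#]_#_00#   read # → write _, move left, go to A
A | [0]__#_00#   read 0 → write 1, move right, go to A
A | 1[_]_#_00#   read _ → write #, move right, go to C
C | 1#[_]#_00#   read _ → write 0, move right, go to C
C | 1#0[#]_00#   read # → write _, move left, go to A
A | 1#[0]__00#   read 0 → write 1, move right, go to A
A | 1#1[_]_00#   read _ → write #, move right, go to C
C | 1#1#[_]00#   read _ → write 0, move right, go to C
C | 1#1#0[0]0#   read 0 → write 1, move right, go to C
C | 1#1#01[0]#   read 0 → write 1, move right, go to C
C | 1#1#011[#]
After 25 steps: state C, head at 5, tape 1#1#011#.

state C, head at 5, tape 1#1#011#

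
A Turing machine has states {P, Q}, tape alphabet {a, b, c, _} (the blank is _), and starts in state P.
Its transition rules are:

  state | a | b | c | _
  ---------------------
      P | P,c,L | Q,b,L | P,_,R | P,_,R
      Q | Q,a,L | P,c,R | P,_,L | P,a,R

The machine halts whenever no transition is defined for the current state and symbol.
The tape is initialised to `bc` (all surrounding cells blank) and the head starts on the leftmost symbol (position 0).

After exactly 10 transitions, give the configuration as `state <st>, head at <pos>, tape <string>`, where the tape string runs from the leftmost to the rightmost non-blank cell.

P | ___[b]c   read b → write b, move L, go to Q
Q | __[_]bc   read _ → write a, move R, go to P
P | __a[b]c   read b → write b, move L, go to Q
Q | __[a]bc   read a → write a, move L, go to Q
Q | _[_]abc   read _ → write a, move R, go to P
P | _a[a]bc   read a → write c, move L, go to P
P | _[a]cbc   read a → write c, move L, go to P
P | [_]ccbc   read _ → write _, move R, go to P
P | _[c]cbc   read c → write _, move R, go to P
P | __[c]bc   read c → write _, move R, go to P
P | ___[b]c
After 10 steps: state P, head at 0, tape bc.

state P, head at 0, tape bc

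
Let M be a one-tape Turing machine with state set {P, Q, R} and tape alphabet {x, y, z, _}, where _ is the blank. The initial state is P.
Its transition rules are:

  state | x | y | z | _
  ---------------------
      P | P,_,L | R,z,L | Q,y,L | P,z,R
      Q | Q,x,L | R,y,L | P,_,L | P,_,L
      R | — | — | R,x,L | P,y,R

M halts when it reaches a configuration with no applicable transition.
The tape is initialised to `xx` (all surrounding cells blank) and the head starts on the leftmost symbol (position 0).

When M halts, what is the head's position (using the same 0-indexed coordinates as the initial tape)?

-5

state=P head=0 tape=_____[x]x   (P,x)→(P,_,L)
state=P head=-1 tape=____[_]_x   (P,_)→(P,z,R)
state=P head=0 tape=____z[_]x   (P,_)→(P,z,R)
state=P head=1 tape=____zz[x]   (P,x)→(P,_,L)
state=P head=0 tape=____z[z]_   (P,z)→(Q,y,L)
state=Q head=-1 tape=____[z]y_   (Q,z)→(P,_,L)
state=P head=-2 tape=___[_]_y_   (P,_)→(P,z,R)
state=P head=-1 tape=___z[_]y_   (P,_)→(P,z,R)
state=P head=0 tape=___zz[y]_   (P,y)→(R,z,L)
state=R head=-1 tape=___z[z]z_   (R,z)→(R,x,L)
state=R head=-2 tape=___[z]xz_   (R,z)→(R,x,L)
state=R head=-3 tape=__[_]xxz_   (R,_)→(P,y,R)
state=P head=-2 tape=__y[x]xz_   (P,x)→(P,_,L)
state=P head=-3 tape=__[y]_xz_   (P,y)→(R,z,L)
state=R head=-4 tape=_[_]z_xz_   (R,_)→(P,y,R)
state=P head=-3 tape=_y[z]_xz_   (P,z)→(Q,y,L)
state=Q head=-4 tape=_[y]y_xz_   (Q,y)→(R,y,L)
state=R head=-5 tape=[_]yy_xz_   (R,_)→(P,y,R)
state=P head=-4 tape=y[y]y_xz_   (P,y)→(R,z,L)
state=R head=-5 tape=[y]zy_xz_
At halt the head is at cell -5.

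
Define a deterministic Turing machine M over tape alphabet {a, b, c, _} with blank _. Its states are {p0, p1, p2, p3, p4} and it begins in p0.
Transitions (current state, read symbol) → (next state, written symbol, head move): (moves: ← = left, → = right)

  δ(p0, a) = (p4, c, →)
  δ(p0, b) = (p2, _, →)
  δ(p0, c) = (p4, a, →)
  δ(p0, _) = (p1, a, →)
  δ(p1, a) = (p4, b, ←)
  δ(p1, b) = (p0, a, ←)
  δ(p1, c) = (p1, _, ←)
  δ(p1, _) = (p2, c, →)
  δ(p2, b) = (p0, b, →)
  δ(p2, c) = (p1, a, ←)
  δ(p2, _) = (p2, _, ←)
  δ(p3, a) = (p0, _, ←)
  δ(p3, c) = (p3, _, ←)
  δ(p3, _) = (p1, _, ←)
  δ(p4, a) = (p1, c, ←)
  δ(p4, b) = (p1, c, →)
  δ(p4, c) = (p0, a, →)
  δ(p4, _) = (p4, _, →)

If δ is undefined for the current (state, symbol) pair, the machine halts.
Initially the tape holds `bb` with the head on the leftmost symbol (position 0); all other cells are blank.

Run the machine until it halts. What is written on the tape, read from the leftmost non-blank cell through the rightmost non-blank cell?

ca__a

p0 | _[b]b___   read b → write _, move →, go to p2
p2 | __[b]___   read b → write b, move →, go to p0
p0 | __b[_]__   read _ → write a, move →, go to p1
p1 | __ba[_]_   read _ → write c, move →, go to p2
p2 | __bac[_]   read _ → write _, move ←, go to p2
p2 | __ba[c]_   read c → write a, move ←, go to p1
p1 | __b[a]a_   read a → write b, move ←, go to p4
p4 | __[b]ba_   read b → write c, move →, go to p1
p1 | __c[b]a_   read b → write a, move ←, go to p0
p0 | __[c]aa_   read c → write a, move →, go to p4
p4 | __a[a]a_   read a → write c, move ←, go to p1
p1 | __[a]ca_   read a → write b, move ←, go to p4
p4 | _[_]bca_   read _ → write _, move →, go to p4
p4 | __[b]ca_   read b → write c, move →, go to p1
p1 | __c[c]a_   read c → write _, move ←, go to p1
p1 | __[c]_a_   read c → write _, move ←, go to p1
p1 | _[_]__a_   read _ → write c, move →, go to p2
p2 | _c[_]_a_   read _ → write _, move ←, go to p2
p2 | _[c]__a_   read c → write a, move ←, go to p1
p1 | [_]a__a_   read _ → write c, move →, go to p2
p2 | c[a]__a_
The non-blank tape span at halt is ca__a.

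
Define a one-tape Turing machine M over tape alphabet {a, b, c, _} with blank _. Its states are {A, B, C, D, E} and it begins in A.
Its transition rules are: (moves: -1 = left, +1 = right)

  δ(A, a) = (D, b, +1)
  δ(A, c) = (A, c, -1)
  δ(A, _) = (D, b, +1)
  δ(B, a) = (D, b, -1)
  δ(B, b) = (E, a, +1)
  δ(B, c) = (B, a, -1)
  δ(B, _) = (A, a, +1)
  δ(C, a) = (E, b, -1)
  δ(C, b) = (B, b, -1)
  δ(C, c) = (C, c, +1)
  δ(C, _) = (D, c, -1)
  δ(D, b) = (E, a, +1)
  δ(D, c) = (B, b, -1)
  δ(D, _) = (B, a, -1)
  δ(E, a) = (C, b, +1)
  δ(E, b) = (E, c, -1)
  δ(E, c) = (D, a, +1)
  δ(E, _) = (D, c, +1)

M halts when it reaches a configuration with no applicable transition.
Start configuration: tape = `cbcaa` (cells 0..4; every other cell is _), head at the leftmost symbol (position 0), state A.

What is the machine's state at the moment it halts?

D

state=A head=0 tape=_[c]bcaa__   (A,c)→(A,c,-1)
state=A head=-1 tape=[_]cbcaa__   (A,_)→(D,b,+1)
state=D head=0 tape=b[c]bcaa__   (D,c)→(B,b,-1)
state=B head=-1 tape=[b]bbcaa__   (B,b)→(E,a,+1)
state=E head=0 tape=a[b]bcaa__   (E,b)→(E,c,-1)
state=E head=-1 tape=[a]cbcaa__   (E,a)→(C,b,+1)
state=C head=0 tape=b[c]bcaa__   (C,c)→(C,c,+1)
state=C head=1 tape=bc[b]caa__   (C,b)→(B,b,-1)
state=B head=0 tape=b[c]bcaa__   (B,c)→(B,a,-1)
state=B head=-1 tape=[b]abcaa__   (B,b)→(E,a,+1)
state=E head=0 tape=a[a]bcaa__   (E,a)→(C,b,+1)
state=C head=1 tape=ab[b]caa__   (C,b)→(B,b,-1)
state=B head=0 tape=a[b]bcaa__   (B,b)→(E,a,+1)
state=E head=1 tape=aa[b]caa__   (E,b)→(E,c,-1)
state=E head=0 tape=a[a]ccaa__   (E,a)→(C,b,+1)
state=C head=1 tape=ab[c]caa__   (C,c)→(C,c,+1)
state=C head=2 tape=abc[c]aa__   (C,c)→(C,c,+1)
state=C head=3 tape=abcc[a]a__   (C,a)→(E,b,-1)
state=E head=2 tape=abc[c]ba__   (E,c)→(D,a,+1)
state=D head=3 tape=abca[b]a__   (D,b)→(E,a,+1)
state=E head=4 tape=abcaa[a]__   (E,a)→(C,b,+1)
state=C head=5 tape=abcaab[_]_   (C,_)→(D,c,-1)
state=D head=4 tape=abcaa[b]c_   (D,b)→(E,a,+1)
state=E head=5 tape=abcaaa[c]_   (E,c)→(D,a,+1)
state=D head=6 tape=abcaaaa[_]   (D,_)→(B,a,-1)
state=B head=5 tape=abcaaa[a]a   (B,a)→(D,b,-1)
state=D head=4 tape=abcaa[a]ba
No transition is defined for (D, a); M halts in state D.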